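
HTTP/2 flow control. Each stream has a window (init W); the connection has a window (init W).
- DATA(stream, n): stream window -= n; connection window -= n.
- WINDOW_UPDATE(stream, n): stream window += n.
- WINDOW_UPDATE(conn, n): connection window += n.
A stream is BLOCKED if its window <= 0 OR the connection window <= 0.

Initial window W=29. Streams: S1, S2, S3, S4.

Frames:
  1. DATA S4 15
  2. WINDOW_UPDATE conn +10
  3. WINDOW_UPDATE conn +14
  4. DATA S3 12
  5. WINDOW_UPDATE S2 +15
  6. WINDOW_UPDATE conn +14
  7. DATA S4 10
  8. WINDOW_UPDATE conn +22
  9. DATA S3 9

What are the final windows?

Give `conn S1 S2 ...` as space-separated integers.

Op 1: conn=14 S1=29 S2=29 S3=29 S4=14 blocked=[]
Op 2: conn=24 S1=29 S2=29 S3=29 S4=14 blocked=[]
Op 3: conn=38 S1=29 S2=29 S3=29 S4=14 blocked=[]
Op 4: conn=26 S1=29 S2=29 S3=17 S4=14 blocked=[]
Op 5: conn=26 S1=29 S2=44 S3=17 S4=14 blocked=[]
Op 6: conn=40 S1=29 S2=44 S3=17 S4=14 blocked=[]
Op 7: conn=30 S1=29 S2=44 S3=17 S4=4 blocked=[]
Op 8: conn=52 S1=29 S2=44 S3=17 S4=4 blocked=[]
Op 9: conn=43 S1=29 S2=44 S3=8 S4=4 blocked=[]

Answer: 43 29 44 8 4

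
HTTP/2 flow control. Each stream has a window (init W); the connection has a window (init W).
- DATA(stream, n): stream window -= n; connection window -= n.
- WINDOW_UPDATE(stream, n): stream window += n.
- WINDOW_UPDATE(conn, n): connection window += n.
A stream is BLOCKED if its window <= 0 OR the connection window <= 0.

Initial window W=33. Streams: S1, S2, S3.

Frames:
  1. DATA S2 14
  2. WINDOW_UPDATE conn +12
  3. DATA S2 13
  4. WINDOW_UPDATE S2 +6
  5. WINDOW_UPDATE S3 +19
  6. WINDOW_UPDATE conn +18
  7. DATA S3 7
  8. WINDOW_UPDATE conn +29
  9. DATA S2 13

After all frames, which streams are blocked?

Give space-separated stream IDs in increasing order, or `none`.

Answer: S2

Derivation:
Op 1: conn=19 S1=33 S2=19 S3=33 blocked=[]
Op 2: conn=31 S1=33 S2=19 S3=33 blocked=[]
Op 3: conn=18 S1=33 S2=6 S3=33 blocked=[]
Op 4: conn=18 S1=33 S2=12 S3=33 blocked=[]
Op 5: conn=18 S1=33 S2=12 S3=52 blocked=[]
Op 6: conn=36 S1=33 S2=12 S3=52 blocked=[]
Op 7: conn=29 S1=33 S2=12 S3=45 blocked=[]
Op 8: conn=58 S1=33 S2=12 S3=45 blocked=[]
Op 9: conn=45 S1=33 S2=-1 S3=45 blocked=[2]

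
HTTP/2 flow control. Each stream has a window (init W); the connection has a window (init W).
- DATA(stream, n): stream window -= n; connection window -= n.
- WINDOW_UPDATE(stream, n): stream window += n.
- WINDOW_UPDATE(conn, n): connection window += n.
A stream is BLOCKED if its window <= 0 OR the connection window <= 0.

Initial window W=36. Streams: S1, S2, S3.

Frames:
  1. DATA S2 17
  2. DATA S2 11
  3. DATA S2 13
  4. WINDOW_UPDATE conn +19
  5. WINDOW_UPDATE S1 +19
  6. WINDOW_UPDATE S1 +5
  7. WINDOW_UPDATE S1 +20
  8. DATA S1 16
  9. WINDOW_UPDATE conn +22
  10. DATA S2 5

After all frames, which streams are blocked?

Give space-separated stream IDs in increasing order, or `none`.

Op 1: conn=19 S1=36 S2=19 S3=36 blocked=[]
Op 2: conn=8 S1=36 S2=8 S3=36 blocked=[]
Op 3: conn=-5 S1=36 S2=-5 S3=36 blocked=[1, 2, 3]
Op 4: conn=14 S1=36 S2=-5 S3=36 blocked=[2]
Op 5: conn=14 S1=55 S2=-5 S3=36 blocked=[2]
Op 6: conn=14 S1=60 S2=-5 S3=36 blocked=[2]
Op 7: conn=14 S1=80 S2=-5 S3=36 blocked=[2]
Op 8: conn=-2 S1=64 S2=-5 S3=36 blocked=[1, 2, 3]
Op 9: conn=20 S1=64 S2=-5 S3=36 blocked=[2]
Op 10: conn=15 S1=64 S2=-10 S3=36 blocked=[2]

Answer: S2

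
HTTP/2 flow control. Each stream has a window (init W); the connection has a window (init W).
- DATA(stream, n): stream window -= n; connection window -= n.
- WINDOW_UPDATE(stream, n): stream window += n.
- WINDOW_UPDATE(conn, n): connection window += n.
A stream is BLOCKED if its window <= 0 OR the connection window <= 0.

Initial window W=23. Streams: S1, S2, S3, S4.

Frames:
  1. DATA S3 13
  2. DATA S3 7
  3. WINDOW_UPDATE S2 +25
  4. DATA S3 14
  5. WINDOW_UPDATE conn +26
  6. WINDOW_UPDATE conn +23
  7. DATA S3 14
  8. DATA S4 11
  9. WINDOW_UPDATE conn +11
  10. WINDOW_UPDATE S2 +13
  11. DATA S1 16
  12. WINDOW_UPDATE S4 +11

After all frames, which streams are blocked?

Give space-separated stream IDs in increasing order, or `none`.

Answer: S3

Derivation:
Op 1: conn=10 S1=23 S2=23 S3=10 S4=23 blocked=[]
Op 2: conn=3 S1=23 S2=23 S3=3 S4=23 blocked=[]
Op 3: conn=3 S1=23 S2=48 S3=3 S4=23 blocked=[]
Op 4: conn=-11 S1=23 S2=48 S3=-11 S4=23 blocked=[1, 2, 3, 4]
Op 5: conn=15 S1=23 S2=48 S3=-11 S4=23 blocked=[3]
Op 6: conn=38 S1=23 S2=48 S3=-11 S4=23 blocked=[3]
Op 7: conn=24 S1=23 S2=48 S3=-25 S4=23 blocked=[3]
Op 8: conn=13 S1=23 S2=48 S3=-25 S4=12 blocked=[3]
Op 9: conn=24 S1=23 S2=48 S3=-25 S4=12 blocked=[3]
Op 10: conn=24 S1=23 S2=61 S3=-25 S4=12 blocked=[3]
Op 11: conn=8 S1=7 S2=61 S3=-25 S4=12 blocked=[3]
Op 12: conn=8 S1=7 S2=61 S3=-25 S4=23 blocked=[3]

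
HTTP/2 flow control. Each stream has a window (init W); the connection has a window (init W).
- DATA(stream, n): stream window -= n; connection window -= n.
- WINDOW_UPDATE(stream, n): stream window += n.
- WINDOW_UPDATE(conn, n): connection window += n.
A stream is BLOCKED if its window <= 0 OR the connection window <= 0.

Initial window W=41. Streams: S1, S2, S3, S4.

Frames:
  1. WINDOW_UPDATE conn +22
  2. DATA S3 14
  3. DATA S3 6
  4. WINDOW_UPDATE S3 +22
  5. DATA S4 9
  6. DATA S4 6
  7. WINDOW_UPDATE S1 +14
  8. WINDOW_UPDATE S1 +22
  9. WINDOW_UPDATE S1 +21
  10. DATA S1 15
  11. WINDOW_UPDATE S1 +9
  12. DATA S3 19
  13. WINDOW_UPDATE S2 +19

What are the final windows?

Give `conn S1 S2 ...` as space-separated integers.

Op 1: conn=63 S1=41 S2=41 S3=41 S4=41 blocked=[]
Op 2: conn=49 S1=41 S2=41 S3=27 S4=41 blocked=[]
Op 3: conn=43 S1=41 S2=41 S3=21 S4=41 blocked=[]
Op 4: conn=43 S1=41 S2=41 S3=43 S4=41 blocked=[]
Op 5: conn=34 S1=41 S2=41 S3=43 S4=32 blocked=[]
Op 6: conn=28 S1=41 S2=41 S3=43 S4=26 blocked=[]
Op 7: conn=28 S1=55 S2=41 S3=43 S4=26 blocked=[]
Op 8: conn=28 S1=77 S2=41 S3=43 S4=26 blocked=[]
Op 9: conn=28 S1=98 S2=41 S3=43 S4=26 blocked=[]
Op 10: conn=13 S1=83 S2=41 S3=43 S4=26 blocked=[]
Op 11: conn=13 S1=92 S2=41 S3=43 S4=26 blocked=[]
Op 12: conn=-6 S1=92 S2=41 S3=24 S4=26 blocked=[1, 2, 3, 4]
Op 13: conn=-6 S1=92 S2=60 S3=24 S4=26 blocked=[1, 2, 3, 4]

Answer: -6 92 60 24 26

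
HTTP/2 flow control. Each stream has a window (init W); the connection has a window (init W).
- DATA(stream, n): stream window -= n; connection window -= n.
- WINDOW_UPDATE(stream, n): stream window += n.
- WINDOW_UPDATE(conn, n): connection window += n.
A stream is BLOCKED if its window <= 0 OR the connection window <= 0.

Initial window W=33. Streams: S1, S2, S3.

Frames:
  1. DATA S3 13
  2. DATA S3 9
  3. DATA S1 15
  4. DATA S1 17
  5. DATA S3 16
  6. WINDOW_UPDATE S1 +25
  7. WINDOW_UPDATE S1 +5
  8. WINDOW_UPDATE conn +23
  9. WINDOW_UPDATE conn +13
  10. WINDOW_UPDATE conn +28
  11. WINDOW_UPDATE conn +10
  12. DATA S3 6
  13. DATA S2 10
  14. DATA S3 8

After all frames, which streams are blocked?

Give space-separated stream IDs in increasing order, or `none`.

Answer: S3

Derivation:
Op 1: conn=20 S1=33 S2=33 S3=20 blocked=[]
Op 2: conn=11 S1=33 S2=33 S3=11 blocked=[]
Op 3: conn=-4 S1=18 S2=33 S3=11 blocked=[1, 2, 3]
Op 4: conn=-21 S1=1 S2=33 S3=11 blocked=[1, 2, 3]
Op 5: conn=-37 S1=1 S2=33 S3=-5 blocked=[1, 2, 3]
Op 6: conn=-37 S1=26 S2=33 S3=-5 blocked=[1, 2, 3]
Op 7: conn=-37 S1=31 S2=33 S3=-5 blocked=[1, 2, 3]
Op 8: conn=-14 S1=31 S2=33 S3=-5 blocked=[1, 2, 3]
Op 9: conn=-1 S1=31 S2=33 S3=-5 blocked=[1, 2, 3]
Op 10: conn=27 S1=31 S2=33 S3=-5 blocked=[3]
Op 11: conn=37 S1=31 S2=33 S3=-5 blocked=[3]
Op 12: conn=31 S1=31 S2=33 S3=-11 blocked=[3]
Op 13: conn=21 S1=31 S2=23 S3=-11 blocked=[3]
Op 14: conn=13 S1=31 S2=23 S3=-19 blocked=[3]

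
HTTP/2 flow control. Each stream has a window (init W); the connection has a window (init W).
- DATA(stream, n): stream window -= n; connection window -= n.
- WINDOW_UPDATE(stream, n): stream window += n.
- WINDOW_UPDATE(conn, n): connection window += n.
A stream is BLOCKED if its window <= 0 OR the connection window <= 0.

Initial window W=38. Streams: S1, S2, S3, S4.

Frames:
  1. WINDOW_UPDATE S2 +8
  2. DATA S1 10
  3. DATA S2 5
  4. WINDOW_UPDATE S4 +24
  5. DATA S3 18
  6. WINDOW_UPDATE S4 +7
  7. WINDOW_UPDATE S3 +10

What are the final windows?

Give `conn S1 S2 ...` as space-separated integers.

Answer: 5 28 41 30 69

Derivation:
Op 1: conn=38 S1=38 S2=46 S3=38 S4=38 blocked=[]
Op 2: conn=28 S1=28 S2=46 S3=38 S4=38 blocked=[]
Op 3: conn=23 S1=28 S2=41 S3=38 S4=38 blocked=[]
Op 4: conn=23 S1=28 S2=41 S3=38 S4=62 blocked=[]
Op 5: conn=5 S1=28 S2=41 S3=20 S4=62 blocked=[]
Op 6: conn=5 S1=28 S2=41 S3=20 S4=69 blocked=[]
Op 7: conn=5 S1=28 S2=41 S3=30 S4=69 blocked=[]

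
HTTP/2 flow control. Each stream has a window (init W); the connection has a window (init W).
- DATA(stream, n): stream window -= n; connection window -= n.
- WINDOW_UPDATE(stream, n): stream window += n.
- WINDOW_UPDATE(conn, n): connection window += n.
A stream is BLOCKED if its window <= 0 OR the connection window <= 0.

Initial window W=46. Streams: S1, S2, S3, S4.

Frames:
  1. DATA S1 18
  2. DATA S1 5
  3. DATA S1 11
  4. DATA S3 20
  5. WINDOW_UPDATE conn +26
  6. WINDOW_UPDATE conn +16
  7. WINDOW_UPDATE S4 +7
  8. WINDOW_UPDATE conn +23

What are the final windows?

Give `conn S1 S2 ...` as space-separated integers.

Op 1: conn=28 S1=28 S2=46 S3=46 S4=46 blocked=[]
Op 2: conn=23 S1=23 S2=46 S3=46 S4=46 blocked=[]
Op 3: conn=12 S1=12 S2=46 S3=46 S4=46 blocked=[]
Op 4: conn=-8 S1=12 S2=46 S3=26 S4=46 blocked=[1, 2, 3, 4]
Op 5: conn=18 S1=12 S2=46 S3=26 S4=46 blocked=[]
Op 6: conn=34 S1=12 S2=46 S3=26 S4=46 blocked=[]
Op 7: conn=34 S1=12 S2=46 S3=26 S4=53 blocked=[]
Op 8: conn=57 S1=12 S2=46 S3=26 S4=53 blocked=[]

Answer: 57 12 46 26 53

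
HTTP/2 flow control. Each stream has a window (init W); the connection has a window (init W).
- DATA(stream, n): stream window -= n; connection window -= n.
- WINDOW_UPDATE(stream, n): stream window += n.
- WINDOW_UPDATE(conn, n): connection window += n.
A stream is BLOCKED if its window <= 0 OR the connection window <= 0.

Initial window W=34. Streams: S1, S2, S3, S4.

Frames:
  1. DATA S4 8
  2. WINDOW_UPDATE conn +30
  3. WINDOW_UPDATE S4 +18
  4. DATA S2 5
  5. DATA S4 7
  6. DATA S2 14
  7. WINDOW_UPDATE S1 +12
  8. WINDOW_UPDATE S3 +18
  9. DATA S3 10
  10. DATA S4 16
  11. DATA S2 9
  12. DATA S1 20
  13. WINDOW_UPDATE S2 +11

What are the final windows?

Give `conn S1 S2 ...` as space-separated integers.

Answer: -25 26 17 42 21

Derivation:
Op 1: conn=26 S1=34 S2=34 S3=34 S4=26 blocked=[]
Op 2: conn=56 S1=34 S2=34 S3=34 S4=26 blocked=[]
Op 3: conn=56 S1=34 S2=34 S3=34 S4=44 blocked=[]
Op 4: conn=51 S1=34 S2=29 S3=34 S4=44 blocked=[]
Op 5: conn=44 S1=34 S2=29 S3=34 S4=37 blocked=[]
Op 6: conn=30 S1=34 S2=15 S3=34 S4=37 blocked=[]
Op 7: conn=30 S1=46 S2=15 S3=34 S4=37 blocked=[]
Op 8: conn=30 S1=46 S2=15 S3=52 S4=37 blocked=[]
Op 9: conn=20 S1=46 S2=15 S3=42 S4=37 blocked=[]
Op 10: conn=4 S1=46 S2=15 S3=42 S4=21 blocked=[]
Op 11: conn=-5 S1=46 S2=6 S3=42 S4=21 blocked=[1, 2, 3, 4]
Op 12: conn=-25 S1=26 S2=6 S3=42 S4=21 blocked=[1, 2, 3, 4]
Op 13: conn=-25 S1=26 S2=17 S3=42 S4=21 blocked=[1, 2, 3, 4]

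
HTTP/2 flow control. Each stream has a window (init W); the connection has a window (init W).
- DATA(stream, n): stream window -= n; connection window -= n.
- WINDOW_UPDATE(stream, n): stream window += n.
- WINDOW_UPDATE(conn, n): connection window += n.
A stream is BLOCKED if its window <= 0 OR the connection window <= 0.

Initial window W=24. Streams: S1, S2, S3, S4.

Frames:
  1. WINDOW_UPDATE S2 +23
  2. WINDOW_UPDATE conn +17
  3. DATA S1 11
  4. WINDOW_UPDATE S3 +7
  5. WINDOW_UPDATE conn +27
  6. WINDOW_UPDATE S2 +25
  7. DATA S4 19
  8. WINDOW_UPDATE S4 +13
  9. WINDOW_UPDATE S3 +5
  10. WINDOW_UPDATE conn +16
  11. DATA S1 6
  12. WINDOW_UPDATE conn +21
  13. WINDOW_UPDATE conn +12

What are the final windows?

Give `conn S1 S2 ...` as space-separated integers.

Answer: 81 7 72 36 18

Derivation:
Op 1: conn=24 S1=24 S2=47 S3=24 S4=24 blocked=[]
Op 2: conn=41 S1=24 S2=47 S3=24 S4=24 blocked=[]
Op 3: conn=30 S1=13 S2=47 S3=24 S4=24 blocked=[]
Op 4: conn=30 S1=13 S2=47 S3=31 S4=24 blocked=[]
Op 5: conn=57 S1=13 S2=47 S3=31 S4=24 blocked=[]
Op 6: conn=57 S1=13 S2=72 S3=31 S4=24 blocked=[]
Op 7: conn=38 S1=13 S2=72 S3=31 S4=5 blocked=[]
Op 8: conn=38 S1=13 S2=72 S3=31 S4=18 blocked=[]
Op 9: conn=38 S1=13 S2=72 S3=36 S4=18 blocked=[]
Op 10: conn=54 S1=13 S2=72 S3=36 S4=18 blocked=[]
Op 11: conn=48 S1=7 S2=72 S3=36 S4=18 blocked=[]
Op 12: conn=69 S1=7 S2=72 S3=36 S4=18 blocked=[]
Op 13: conn=81 S1=7 S2=72 S3=36 S4=18 blocked=[]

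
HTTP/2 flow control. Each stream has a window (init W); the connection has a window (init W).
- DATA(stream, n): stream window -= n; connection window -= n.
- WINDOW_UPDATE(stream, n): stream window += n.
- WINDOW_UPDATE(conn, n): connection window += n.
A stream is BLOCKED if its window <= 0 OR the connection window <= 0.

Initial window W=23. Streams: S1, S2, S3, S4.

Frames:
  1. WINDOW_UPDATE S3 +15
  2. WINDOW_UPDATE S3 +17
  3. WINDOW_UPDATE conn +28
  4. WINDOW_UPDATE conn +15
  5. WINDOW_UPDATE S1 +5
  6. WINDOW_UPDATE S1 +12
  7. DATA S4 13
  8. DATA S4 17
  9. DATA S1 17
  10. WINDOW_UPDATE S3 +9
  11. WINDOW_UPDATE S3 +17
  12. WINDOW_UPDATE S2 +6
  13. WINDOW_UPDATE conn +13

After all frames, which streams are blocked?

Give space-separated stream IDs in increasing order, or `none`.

Op 1: conn=23 S1=23 S2=23 S3=38 S4=23 blocked=[]
Op 2: conn=23 S1=23 S2=23 S3=55 S4=23 blocked=[]
Op 3: conn=51 S1=23 S2=23 S3=55 S4=23 blocked=[]
Op 4: conn=66 S1=23 S2=23 S3=55 S4=23 blocked=[]
Op 5: conn=66 S1=28 S2=23 S3=55 S4=23 blocked=[]
Op 6: conn=66 S1=40 S2=23 S3=55 S4=23 blocked=[]
Op 7: conn=53 S1=40 S2=23 S3=55 S4=10 blocked=[]
Op 8: conn=36 S1=40 S2=23 S3=55 S4=-7 blocked=[4]
Op 9: conn=19 S1=23 S2=23 S3=55 S4=-7 blocked=[4]
Op 10: conn=19 S1=23 S2=23 S3=64 S4=-7 blocked=[4]
Op 11: conn=19 S1=23 S2=23 S3=81 S4=-7 blocked=[4]
Op 12: conn=19 S1=23 S2=29 S3=81 S4=-7 blocked=[4]
Op 13: conn=32 S1=23 S2=29 S3=81 S4=-7 blocked=[4]

Answer: S4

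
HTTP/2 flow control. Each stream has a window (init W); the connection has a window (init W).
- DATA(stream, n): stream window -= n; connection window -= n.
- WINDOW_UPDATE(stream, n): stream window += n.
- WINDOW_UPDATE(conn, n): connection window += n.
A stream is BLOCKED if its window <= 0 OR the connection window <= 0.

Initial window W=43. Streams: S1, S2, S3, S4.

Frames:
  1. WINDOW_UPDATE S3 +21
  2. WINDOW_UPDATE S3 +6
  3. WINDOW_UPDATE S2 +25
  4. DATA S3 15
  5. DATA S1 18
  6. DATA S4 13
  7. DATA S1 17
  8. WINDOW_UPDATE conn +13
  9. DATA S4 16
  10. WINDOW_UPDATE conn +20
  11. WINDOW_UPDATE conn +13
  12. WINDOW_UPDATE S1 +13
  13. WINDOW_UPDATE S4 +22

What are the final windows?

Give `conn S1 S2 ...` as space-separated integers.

Op 1: conn=43 S1=43 S2=43 S3=64 S4=43 blocked=[]
Op 2: conn=43 S1=43 S2=43 S3=70 S4=43 blocked=[]
Op 3: conn=43 S1=43 S2=68 S3=70 S4=43 blocked=[]
Op 4: conn=28 S1=43 S2=68 S3=55 S4=43 blocked=[]
Op 5: conn=10 S1=25 S2=68 S3=55 S4=43 blocked=[]
Op 6: conn=-3 S1=25 S2=68 S3=55 S4=30 blocked=[1, 2, 3, 4]
Op 7: conn=-20 S1=8 S2=68 S3=55 S4=30 blocked=[1, 2, 3, 4]
Op 8: conn=-7 S1=8 S2=68 S3=55 S4=30 blocked=[1, 2, 3, 4]
Op 9: conn=-23 S1=8 S2=68 S3=55 S4=14 blocked=[1, 2, 3, 4]
Op 10: conn=-3 S1=8 S2=68 S3=55 S4=14 blocked=[1, 2, 3, 4]
Op 11: conn=10 S1=8 S2=68 S3=55 S4=14 blocked=[]
Op 12: conn=10 S1=21 S2=68 S3=55 S4=14 blocked=[]
Op 13: conn=10 S1=21 S2=68 S3=55 S4=36 blocked=[]

Answer: 10 21 68 55 36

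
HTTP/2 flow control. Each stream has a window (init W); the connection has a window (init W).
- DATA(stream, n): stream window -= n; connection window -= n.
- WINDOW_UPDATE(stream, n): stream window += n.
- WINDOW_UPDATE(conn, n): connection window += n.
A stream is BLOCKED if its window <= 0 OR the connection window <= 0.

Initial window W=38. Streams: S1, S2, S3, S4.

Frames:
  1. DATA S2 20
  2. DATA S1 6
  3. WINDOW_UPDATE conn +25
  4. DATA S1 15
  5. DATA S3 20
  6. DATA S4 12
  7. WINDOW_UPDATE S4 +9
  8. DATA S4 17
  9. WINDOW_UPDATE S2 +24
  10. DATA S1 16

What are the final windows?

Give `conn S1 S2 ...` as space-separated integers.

Op 1: conn=18 S1=38 S2=18 S3=38 S4=38 blocked=[]
Op 2: conn=12 S1=32 S2=18 S3=38 S4=38 blocked=[]
Op 3: conn=37 S1=32 S2=18 S3=38 S4=38 blocked=[]
Op 4: conn=22 S1=17 S2=18 S3=38 S4=38 blocked=[]
Op 5: conn=2 S1=17 S2=18 S3=18 S4=38 blocked=[]
Op 6: conn=-10 S1=17 S2=18 S3=18 S4=26 blocked=[1, 2, 3, 4]
Op 7: conn=-10 S1=17 S2=18 S3=18 S4=35 blocked=[1, 2, 3, 4]
Op 8: conn=-27 S1=17 S2=18 S3=18 S4=18 blocked=[1, 2, 3, 4]
Op 9: conn=-27 S1=17 S2=42 S3=18 S4=18 blocked=[1, 2, 3, 4]
Op 10: conn=-43 S1=1 S2=42 S3=18 S4=18 blocked=[1, 2, 3, 4]

Answer: -43 1 42 18 18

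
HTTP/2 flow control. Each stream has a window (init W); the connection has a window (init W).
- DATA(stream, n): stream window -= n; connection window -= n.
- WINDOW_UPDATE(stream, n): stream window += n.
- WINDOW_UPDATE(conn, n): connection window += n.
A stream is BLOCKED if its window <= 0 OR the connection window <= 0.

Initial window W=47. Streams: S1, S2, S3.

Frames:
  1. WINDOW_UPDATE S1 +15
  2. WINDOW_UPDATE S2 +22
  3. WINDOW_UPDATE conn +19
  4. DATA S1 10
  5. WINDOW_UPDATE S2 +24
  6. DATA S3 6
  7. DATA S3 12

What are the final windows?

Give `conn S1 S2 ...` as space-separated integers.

Op 1: conn=47 S1=62 S2=47 S3=47 blocked=[]
Op 2: conn=47 S1=62 S2=69 S3=47 blocked=[]
Op 3: conn=66 S1=62 S2=69 S3=47 blocked=[]
Op 4: conn=56 S1=52 S2=69 S3=47 blocked=[]
Op 5: conn=56 S1=52 S2=93 S3=47 blocked=[]
Op 6: conn=50 S1=52 S2=93 S3=41 blocked=[]
Op 7: conn=38 S1=52 S2=93 S3=29 blocked=[]

Answer: 38 52 93 29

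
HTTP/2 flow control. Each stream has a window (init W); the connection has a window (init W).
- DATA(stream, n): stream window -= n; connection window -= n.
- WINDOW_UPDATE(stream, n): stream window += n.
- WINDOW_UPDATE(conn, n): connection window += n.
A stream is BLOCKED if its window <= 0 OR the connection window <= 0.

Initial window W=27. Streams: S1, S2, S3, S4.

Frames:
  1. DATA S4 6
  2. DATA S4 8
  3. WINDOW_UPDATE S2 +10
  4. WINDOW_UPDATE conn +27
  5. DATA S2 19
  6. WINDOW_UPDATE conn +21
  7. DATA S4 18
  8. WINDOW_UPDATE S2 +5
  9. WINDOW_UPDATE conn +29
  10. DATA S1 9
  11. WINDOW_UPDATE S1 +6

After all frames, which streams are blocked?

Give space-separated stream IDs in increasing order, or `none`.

Answer: S4

Derivation:
Op 1: conn=21 S1=27 S2=27 S3=27 S4=21 blocked=[]
Op 2: conn=13 S1=27 S2=27 S3=27 S4=13 blocked=[]
Op 3: conn=13 S1=27 S2=37 S3=27 S4=13 blocked=[]
Op 4: conn=40 S1=27 S2=37 S3=27 S4=13 blocked=[]
Op 5: conn=21 S1=27 S2=18 S3=27 S4=13 blocked=[]
Op 6: conn=42 S1=27 S2=18 S3=27 S4=13 blocked=[]
Op 7: conn=24 S1=27 S2=18 S3=27 S4=-5 blocked=[4]
Op 8: conn=24 S1=27 S2=23 S3=27 S4=-5 blocked=[4]
Op 9: conn=53 S1=27 S2=23 S3=27 S4=-5 blocked=[4]
Op 10: conn=44 S1=18 S2=23 S3=27 S4=-5 blocked=[4]
Op 11: conn=44 S1=24 S2=23 S3=27 S4=-5 blocked=[4]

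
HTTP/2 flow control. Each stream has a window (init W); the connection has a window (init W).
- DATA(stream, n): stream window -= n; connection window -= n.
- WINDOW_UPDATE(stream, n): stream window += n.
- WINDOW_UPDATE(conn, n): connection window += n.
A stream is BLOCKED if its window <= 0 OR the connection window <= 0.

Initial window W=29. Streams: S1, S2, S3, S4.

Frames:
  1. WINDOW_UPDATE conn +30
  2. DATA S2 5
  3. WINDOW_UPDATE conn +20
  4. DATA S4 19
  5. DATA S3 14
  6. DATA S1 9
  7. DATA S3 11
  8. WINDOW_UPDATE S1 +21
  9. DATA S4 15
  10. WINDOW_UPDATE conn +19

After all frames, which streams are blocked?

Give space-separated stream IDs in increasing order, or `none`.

Op 1: conn=59 S1=29 S2=29 S3=29 S4=29 blocked=[]
Op 2: conn=54 S1=29 S2=24 S3=29 S4=29 blocked=[]
Op 3: conn=74 S1=29 S2=24 S3=29 S4=29 blocked=[]
Op 4: conn=55 S1=29 S2=24 S3=29 S4=10 blocked=[]
Op 5: conn=41 S1=29 S2=24 S3=15 S4=10 blocked=[]
Op 6: conn=32 S1=20 S2=24 S3=15 S4=10 blocked=[]
Op 7: conn=21 S1=20 S2=24 S3=4 S4=10 blocked=[]
Op 8: conn=21 S1=41 S2=24 S3=4 S4=10 blocked=[]
Op 9: conn=6 S1=41 S2=24 S3=4 S4=-5 blocked=[4]
Op 10: conn=25 S1=41 S2=24 S3=4 S4=-5 blocked=[4]

Answer: S4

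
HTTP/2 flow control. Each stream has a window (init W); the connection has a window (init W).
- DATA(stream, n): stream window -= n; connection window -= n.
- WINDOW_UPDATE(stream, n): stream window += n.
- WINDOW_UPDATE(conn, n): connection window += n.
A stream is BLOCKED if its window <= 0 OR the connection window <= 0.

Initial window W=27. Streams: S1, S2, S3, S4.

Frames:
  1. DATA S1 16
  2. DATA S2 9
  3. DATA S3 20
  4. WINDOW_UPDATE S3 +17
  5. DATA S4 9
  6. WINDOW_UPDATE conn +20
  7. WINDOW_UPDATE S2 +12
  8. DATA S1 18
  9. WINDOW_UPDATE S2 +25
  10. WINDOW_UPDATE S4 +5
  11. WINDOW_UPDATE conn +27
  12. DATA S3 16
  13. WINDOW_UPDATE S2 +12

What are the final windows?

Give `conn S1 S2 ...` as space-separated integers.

Op 1: conn=11 S1=11 S2=27 S3=27 S4=27 blocked=[]
Op 2: conn=2 S1=11 S2=18 S3=27 S4=27 blocked=[]
Op 3: conn=-18 S1=11 S2=18 S3=7 S4=27 blocked=[1, 2, 3, 4]
Op 4: conn=-18 S1=11 S2=18 S3=24 S4=27 blocked=[1, 2, 3, 4]
Op 5: conn=-27 S1=11 S2=18 S3=24 S4=18 blocked=[1, 2, 3, 4]
Op 6: conn=-7 S1=11 S2=18 S3=24 S4=18 blocked=[1, 2, 3, 4]
Op 7: conn=-7 S1=11 S2=30 S3=24 S4=18 blocked=[1, 2, 3, 4]
Op 8: conn=-25 S1=-7 S2=30 S3=24 S4=18 blocked=[1, 2, 3, 4]
Op 9: conn=-25 S1=-7 S2=55 S3=24 S4=18 blocked=[1, 2, 3, 4]
Op 10: conn=-25 S1=-7 S2=55 S3=24 S4=23 blocked=[1, 2, 3, 4]
Op 11: conn=2 S1=-7 S2=55 S3=24 S4=23 blocked=[1]
Op 12: conn=-14 S1=-7 S2=55 S3=8 S4=23 blocked=[1, 2, 3, 4]
Op 13: conn=-14 S1=-7 S2=67 S3=8 S4=23 blocked=[1, 2, 3, 4]

Answer: -14 -7 67 8 23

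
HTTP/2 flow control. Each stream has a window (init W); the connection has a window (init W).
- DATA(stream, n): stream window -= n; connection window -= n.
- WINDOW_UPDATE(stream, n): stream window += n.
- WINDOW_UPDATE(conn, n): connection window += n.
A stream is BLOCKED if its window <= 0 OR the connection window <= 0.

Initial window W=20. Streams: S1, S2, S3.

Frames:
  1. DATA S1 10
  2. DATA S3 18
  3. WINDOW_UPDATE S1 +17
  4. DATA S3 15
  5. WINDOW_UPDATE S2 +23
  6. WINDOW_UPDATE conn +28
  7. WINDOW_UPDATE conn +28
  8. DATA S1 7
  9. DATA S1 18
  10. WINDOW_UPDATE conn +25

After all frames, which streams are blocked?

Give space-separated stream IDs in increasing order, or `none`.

Op 1: conn=10 S1=10 S2=20 S3=20 blocked=[]
Op 2: conn=-8 S1=10 S2=20 S3=2 blocked=[1, 2, 3]
Op 3: conn=-8 S1=27 S2=20 S3=2 blocked=[1, 2, 3]
Op 4: conn=-23 S1=27 S2=20 S3=-13 blocked=[1, 2, 3]
Op 5: conn=-23 S1=27 S2=43 S3=-13 blocked=[1, 2, 3]
Op 6: conn=5 S1=27 S2=43 S3=-13 blocked=[3]
Op 7: conn=33 S1=27 S2=43 S3=-13 blocked=[3]
Op 8: conn=26 S1=20 S2=43 S3=-13 blocked=[3]
Op 9: conn=8 S1=2 S2=43 S3=-13 blocked=[3]
Op 10: conn=33 S1=2 S2=43 S3=-13 blocked=[3]

Answer: S3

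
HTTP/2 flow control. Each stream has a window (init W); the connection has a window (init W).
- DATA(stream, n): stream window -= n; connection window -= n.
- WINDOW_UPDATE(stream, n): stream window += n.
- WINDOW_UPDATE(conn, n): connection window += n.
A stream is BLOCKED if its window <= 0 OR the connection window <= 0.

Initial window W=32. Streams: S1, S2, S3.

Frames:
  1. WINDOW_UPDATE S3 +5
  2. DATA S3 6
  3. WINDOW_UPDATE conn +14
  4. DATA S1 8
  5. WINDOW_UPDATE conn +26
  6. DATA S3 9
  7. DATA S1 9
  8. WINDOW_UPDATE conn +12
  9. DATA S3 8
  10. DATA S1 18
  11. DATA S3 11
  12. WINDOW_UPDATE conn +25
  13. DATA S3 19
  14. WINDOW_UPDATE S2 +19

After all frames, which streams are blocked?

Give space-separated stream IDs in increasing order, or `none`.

Answer: S1 S3

Derivation:
Op 1: conn=32 S1=32 S2=32 S3=37 blocked=[]
Op 2: conn=26 S1=32 S2=32 S3=31 blocked=[]
Op 3: conn=40 S1=32 S2=32 S3=31 blocked=[]
Op 4: conn=32 S1=24 S2=32 S3=31 blocked=[]
Op 5: conn=58 S1=24 S2=32 S3=31 blocked=[]
Op 6: conn=49 S1=24 S2=32 S3=22 blocked=[]
Op 7: conn=40 S1=15 S2=32 S3=22 blocked=[]
Op 8: conn=52 S1=15 S2=32 S3=22 blocked=[]
Op 9: conn=44 S1=15 S2=32 S3=14 blocked=[]
Op 10: conn=26 S1=-3 S2=32 S3=14 blocked=[1]
Op 11: conn=15 S1=-3 S2=32 S3=3 blocked=[1]
Op 12: conn=40 S1=-3 S2=32 S3=3 blocked=[1]
Op 13: conn=21 S1=-3 S2=32 S3=-16 blocked=[1, 3]
Op 14: conn=21 S1=-3 S2=51 S3=-16 blocked=[1, 3]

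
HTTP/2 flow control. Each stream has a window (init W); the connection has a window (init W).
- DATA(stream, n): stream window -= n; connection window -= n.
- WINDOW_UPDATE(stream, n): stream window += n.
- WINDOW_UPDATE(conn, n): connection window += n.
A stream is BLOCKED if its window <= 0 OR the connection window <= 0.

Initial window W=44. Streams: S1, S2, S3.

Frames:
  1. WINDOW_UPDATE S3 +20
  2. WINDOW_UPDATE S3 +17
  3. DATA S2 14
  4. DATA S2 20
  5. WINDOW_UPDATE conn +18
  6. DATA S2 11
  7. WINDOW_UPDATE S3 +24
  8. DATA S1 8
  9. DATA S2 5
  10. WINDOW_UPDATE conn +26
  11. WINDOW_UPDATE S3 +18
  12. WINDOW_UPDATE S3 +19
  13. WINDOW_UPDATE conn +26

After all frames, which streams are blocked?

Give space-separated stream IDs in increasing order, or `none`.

Op 1: conn=44 S1=44 S2=44 S3=64 blocked=[]
Op 2: conn=44 S1=44 S2=44 S3=81 blocked=[]
Op 3: conn=30 S1=44 S2=30 S3=81 blocked=[]
Op 4: conn=10 S1=44 S2=10 S3=81 blocked=[]
Op 5: conn=28 S1=44 S2=10 S3=81 blocked=[]
Op 6: conn=17 S1=44 S2=-1 S3=81 blocked=[2]
Op 7: conn=17 S1=44 S2=-1 S3=105 blocked=[2]
Op 8: conn=9 S1=36 S2=-1 S3=105 blocked=[2]
Op 9: conn=4 S1=36 S2=-6 S3=105 blocked=[2]
Op 10: conn=30 S1=36 S2=-6 S3=105 blocked=[2]
Op 11: conn=30 S1=36 S2=-6 S3=123 blocked=[2]
Op 12: conn=30 S1=36 S2=-6 S3=142 blocked=[2]
Op 13: conn=56 S1=36 S2=-6 S3=142 blocked=[2]

Answer: S2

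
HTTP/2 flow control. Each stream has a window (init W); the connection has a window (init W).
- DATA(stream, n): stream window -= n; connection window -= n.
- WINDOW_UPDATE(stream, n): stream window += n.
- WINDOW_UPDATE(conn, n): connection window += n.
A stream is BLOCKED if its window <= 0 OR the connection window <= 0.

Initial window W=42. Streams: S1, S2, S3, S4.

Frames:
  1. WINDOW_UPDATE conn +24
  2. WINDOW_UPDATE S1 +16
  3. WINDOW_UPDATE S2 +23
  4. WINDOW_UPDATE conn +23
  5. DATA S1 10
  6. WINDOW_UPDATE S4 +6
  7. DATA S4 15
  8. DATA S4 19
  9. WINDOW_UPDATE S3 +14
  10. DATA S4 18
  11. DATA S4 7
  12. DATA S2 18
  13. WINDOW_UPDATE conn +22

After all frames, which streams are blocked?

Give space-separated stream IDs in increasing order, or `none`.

Op 1: conn=66 S1=42 S2=42 S3=42 S4=42 blocked=[]
Op 2: conn=66 S1=58 S2=42 S3=42 S4=42 blocked=[]
Op 3: conn=66 S1=58 S2=65 S3=42 S4=42 blocked=[]
Op 4: conn=89 S1=58 S2=65 S3=42 S4=42 blocked=[]
Op 5: conn=79 S1=48 S2=65 S3=42 S4=42 blocked=[]
Op 6: conn=79 S1=48 S2=65 S3=42 S4=48 blocked=[]
Op 7: conn=64 S1=48 S2=65 S3=42 S4=33 blocked=[]
Op 8: conn=45 S1=48 S2=65 S3=42 S4=14 blocked=[]
Op 9: conn=45 S1=48 S2=65 S3=56 S4=14 blocked=[]
Op 10: conn=27 S1=48 S2=65 S3=56 S4=-4 blocked=[4]
Op 11: conn=20 S1=48 S2=65 S3=56 S4=-11 blocked=[4]
Op 12: conn=2 S1=48 S2=47 S3=56 S4=-11 blocked=[4]
Op 13: conn=24 S1=48 S2=47 S3=56 S4=-11 blocked=[4]

Answer: S4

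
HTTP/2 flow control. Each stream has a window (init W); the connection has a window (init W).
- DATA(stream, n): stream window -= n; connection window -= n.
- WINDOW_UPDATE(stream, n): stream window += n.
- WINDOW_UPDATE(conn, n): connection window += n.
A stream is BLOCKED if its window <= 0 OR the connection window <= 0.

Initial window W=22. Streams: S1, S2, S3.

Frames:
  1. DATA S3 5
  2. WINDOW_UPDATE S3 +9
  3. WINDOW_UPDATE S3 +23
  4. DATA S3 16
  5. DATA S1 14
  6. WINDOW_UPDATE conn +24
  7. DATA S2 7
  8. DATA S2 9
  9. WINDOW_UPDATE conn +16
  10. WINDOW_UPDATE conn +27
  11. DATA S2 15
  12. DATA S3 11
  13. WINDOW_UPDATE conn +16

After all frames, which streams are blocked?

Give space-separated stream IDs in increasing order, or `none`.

Answer: S2

Derivation:
Op 1: conn=17 S1=22 S2=22 S3=17 blocked=[]
Op 2: conn=17 S1=22 S2=22 S3=26 blocked=[]
Op 3: conn=17 S1=22 S2=22 S3=49 blocked=[]
Op 4: conn=1 S1=22 S2=22 S3=33 blocked=[]
Op 5: conn=-13 S1=8 S2=22 S3=33 blocked=[1, 2, 3]
Op 6: conn=11 S1=8 S2=22 S3=33 blocked=[]
Op 7: conn=4 S1=8 S2=15 S3=33 blocked=[]
Op 8: conn=-5 S1=8 S2=6 S3=33 blocked=[1, 2, 3]
Op 9: conn=11 S1=8 S2=6 S3=33 blocked=[]
Op 10: conn=38 S1=8 S2=6 S3=33 blocked=[]
Op 11: conn=23 S1=8 S2=-9 S3=33 blocked=[2]
Op 12: conn=12 S1=8 S2=-9 S3=22 blocked=[2]
Op 13: conn=28 S1=8 S2=-9 S3=22 blocked=[2]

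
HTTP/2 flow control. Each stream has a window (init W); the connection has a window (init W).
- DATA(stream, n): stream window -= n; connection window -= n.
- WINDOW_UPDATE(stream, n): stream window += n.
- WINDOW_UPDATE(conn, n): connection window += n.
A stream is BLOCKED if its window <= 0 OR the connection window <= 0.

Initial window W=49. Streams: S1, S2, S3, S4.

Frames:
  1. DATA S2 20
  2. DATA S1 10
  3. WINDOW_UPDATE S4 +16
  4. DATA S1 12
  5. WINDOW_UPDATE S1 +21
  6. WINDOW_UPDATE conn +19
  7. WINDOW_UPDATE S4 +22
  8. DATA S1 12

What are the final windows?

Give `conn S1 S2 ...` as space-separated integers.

Op 1: conn=29 S1=49 S2=29 S3=49 S4=49 blocked=[]
Op 2: conn=19 S1=39 S2=29 S3=49 S4=49 blocked=[]
Op 3: conn=19 S1=39 S2=29 S3=49 S4=65 blocked=[]
Op 4: conn=7 S1=27 S2=29 S3=49 S4=65 blocked=[]
Op 5: conn=7 S1=48 S2=29 S3=49 S4=65 blocked=[]
Op 6: conn=26 S1=48 S2=29 S3=49 S4=65 blocked=[]
Op 7: conn=26 S1=48 S2=29 S3=49 S4=87 blocked=[]
Op 8: conn=14 S1=36 S2=29 S3=49 S4=87 blocked=[]

Answer: 14 36 29 49 87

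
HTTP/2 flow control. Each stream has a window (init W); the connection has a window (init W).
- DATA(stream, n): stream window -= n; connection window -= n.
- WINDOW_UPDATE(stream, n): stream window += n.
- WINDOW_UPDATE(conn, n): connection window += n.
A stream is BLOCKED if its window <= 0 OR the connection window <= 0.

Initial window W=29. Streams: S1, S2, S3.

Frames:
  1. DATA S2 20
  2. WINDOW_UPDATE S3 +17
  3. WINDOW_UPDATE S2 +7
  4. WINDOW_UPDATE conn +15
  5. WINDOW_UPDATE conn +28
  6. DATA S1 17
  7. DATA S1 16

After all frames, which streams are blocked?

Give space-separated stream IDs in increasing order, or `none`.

Op 1: conn=9 S1=29 S2=9 S3=29 blocked=[]
Op 2: conn=9 S1=29 S2=9 S3=46 blocked=[]
Op 3: conn=9 S1=29 S2=16 S3=46 blocked=[]
Op 4: conn=24 S1=29 S2=16 S3=46 blocked=[]
Op 5: conn=52 S1=29 S2=16 S3=46 blocked=[]
Op 6: conn=35 S1=12 S2=16 S3=46 blocked=[]
Op 7: conn=19 S1=-4 S2=16 S3=46 blocked=[1]

Answer: S1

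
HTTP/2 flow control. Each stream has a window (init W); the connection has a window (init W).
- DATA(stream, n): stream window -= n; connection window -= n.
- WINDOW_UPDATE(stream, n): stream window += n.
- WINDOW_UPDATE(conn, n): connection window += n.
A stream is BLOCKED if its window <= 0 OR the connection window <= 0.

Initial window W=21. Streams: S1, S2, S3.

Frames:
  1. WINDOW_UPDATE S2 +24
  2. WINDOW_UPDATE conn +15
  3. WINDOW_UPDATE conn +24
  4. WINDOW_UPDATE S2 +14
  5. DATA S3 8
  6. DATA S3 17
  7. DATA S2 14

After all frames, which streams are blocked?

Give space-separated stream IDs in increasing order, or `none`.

Op 1: conn=21 S1=21 S2=45 S3=21 blocked=[]
Op 2: conn=36 S1=21 S2=45 S3=21 blocked=[]
Op 3: conn=60 S1=21 S2=45 S3=21 blocked=[]
Op 4: conn=60 S1=21 S2=59 S3=21 blocked=[]
Op 5: conn=52 S1=21 S2=59 S3=13 blocked=[]
Op 6: conn=35 S1=21 S2=59 S3=-4 blocked=[3]
Op 7: conn=21 S1=21 S2=45 S3=-4 blocked=[3]

Answer: S3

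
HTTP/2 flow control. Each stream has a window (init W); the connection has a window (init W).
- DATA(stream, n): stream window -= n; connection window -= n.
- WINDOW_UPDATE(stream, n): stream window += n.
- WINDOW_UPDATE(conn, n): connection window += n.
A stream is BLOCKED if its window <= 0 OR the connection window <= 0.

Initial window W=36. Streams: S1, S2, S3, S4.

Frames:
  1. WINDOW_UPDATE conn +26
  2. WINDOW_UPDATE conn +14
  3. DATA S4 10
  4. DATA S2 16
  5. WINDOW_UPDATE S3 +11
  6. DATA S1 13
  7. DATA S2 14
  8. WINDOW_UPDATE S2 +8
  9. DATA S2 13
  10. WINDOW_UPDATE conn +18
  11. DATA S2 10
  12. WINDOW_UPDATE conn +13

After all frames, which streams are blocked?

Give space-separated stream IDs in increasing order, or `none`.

Op 1: conn=62 S1=36 S2=36 S3=36 S4=36 blocked=[]
Op 2: conn=76 S1=36 S2=36 S3=36 S4=36 blocked=[]
Op 3: conn=66 S1=36 S2=36 S3=36 S4=26 blocked=[]
Op 4: conn=50 S1=36 S2=20 S3=36 S4=26 blocked=[]
Op 5: conn=50 S1=36 S2=20 S3=47 S4=26 blocked=[]
Op 6: conn=37 S1=23 S2=20 S3=47 S4=26 blocked=[]
Op 7: conn=23 S1=23 S2=6 S3=47 S4=26 blocked=[]
Op 8: conn=23 S1=23 S2=14 S3=47 S4=26 blocked=[]
Op 9: conn=10 S1=23 S2=1 S3=47 S4=26 blocked=[]
Op 10: conn=28 S1=23 S2=1 S3=47 S4=26 blocked=[]
Op 11: conn=18 S1=23 S2=-9 S3=47 S4=26 blocked=[2]
Op 12: conn=31 S1=23 S2=-9 S3=47 S4=26 blocked=[2]

Answer: S2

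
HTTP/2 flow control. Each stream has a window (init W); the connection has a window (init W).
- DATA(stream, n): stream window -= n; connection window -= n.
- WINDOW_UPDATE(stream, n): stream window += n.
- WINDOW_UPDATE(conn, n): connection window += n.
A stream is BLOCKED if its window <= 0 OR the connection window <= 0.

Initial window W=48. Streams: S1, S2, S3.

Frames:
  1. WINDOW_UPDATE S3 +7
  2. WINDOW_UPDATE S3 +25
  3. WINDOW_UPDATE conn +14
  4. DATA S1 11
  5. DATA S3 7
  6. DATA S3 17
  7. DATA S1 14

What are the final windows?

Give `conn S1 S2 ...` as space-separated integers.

Answer: 13 23 48 56

Derivation:
Op 1: conn=48 S1=48 S2=48 S3=55 blocked=[]
Op 2: conn=48 S1=48 S2=48 S3=80 blocked=[]
Op 3: conn=62 S1=48 S2=48 S3=80 blocked=[]
Op 4: conn=51 S1=37 S2=48 S3=80 blocked=[]
Op 5: conn=44 S1=37 S2=48 S3=73 blocked=[]
Op 6: conn=27 S1=37 S2=48 S3=56 blocked=[]
Op 7: conn=13 S1=23 S2=48 S3=56 blocked=[]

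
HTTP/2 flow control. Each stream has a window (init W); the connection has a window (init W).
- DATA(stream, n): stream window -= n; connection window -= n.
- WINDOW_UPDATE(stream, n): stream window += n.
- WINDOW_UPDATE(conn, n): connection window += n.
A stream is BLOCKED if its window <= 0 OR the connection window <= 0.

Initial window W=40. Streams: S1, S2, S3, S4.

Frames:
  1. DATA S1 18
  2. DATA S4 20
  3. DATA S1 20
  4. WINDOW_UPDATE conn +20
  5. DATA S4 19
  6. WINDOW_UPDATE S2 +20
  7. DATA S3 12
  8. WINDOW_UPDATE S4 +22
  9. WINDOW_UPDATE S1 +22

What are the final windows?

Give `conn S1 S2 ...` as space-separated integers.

Op 1: conn=22 S1=22 S2=40 S3=40 S4=40 blocked=[]
Op 2: conn=2 S1=22 S2=40 S3=40 S4=20 blocked=[]
Op 3: conn=-18 S1=2 S2=40 S3=40 S4=20 blocked=[1, 2, 3, 4]
Op 4: conn=2 S1=2 S2=40 S3=40 S4=20 blocked=[]
Op 5: conn=-17 S1=2 S2=40 S3=40 S4=1 blocked=[1, 2, 3, 4]
Op 6: conn=-17 S1=2 S2=60 S3=40 S4=1 blocked=[1, 2, 3, 4]
Op 7: conn=-29 S1=2 S2=60 S3=28 S4=1 blocked=[1, 2, 3, 4]
Op 8: conn=-29 S1=2 S2=60 S3=28 S4=23 blocked=[1, 2, 3, 4]
Op 9: conn=-29 S1=24 S2=60 S3=28 S4=23 blocked=[1, 2, 3, 4]

Answer: -29 24 60 28 23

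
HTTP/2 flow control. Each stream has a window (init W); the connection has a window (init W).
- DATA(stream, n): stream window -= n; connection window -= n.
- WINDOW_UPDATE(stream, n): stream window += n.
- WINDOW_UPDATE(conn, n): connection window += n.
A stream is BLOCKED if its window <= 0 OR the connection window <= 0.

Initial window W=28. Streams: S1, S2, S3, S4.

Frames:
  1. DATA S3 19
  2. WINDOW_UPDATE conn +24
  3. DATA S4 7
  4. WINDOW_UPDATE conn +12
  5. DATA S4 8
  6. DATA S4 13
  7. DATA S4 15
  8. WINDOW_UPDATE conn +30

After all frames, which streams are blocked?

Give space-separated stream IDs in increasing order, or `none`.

Op 1: conn=9 S1=28 S2=28 S3=9 S4=28 blocked=[]
Op 2: conn=33 S1=28 S2=28 S3=9 S4=28 blocked=[]
Op 3: conn=26 S1=28 S2=28 S3=9 S4=21 blocked=[]
Op 4: conn=38 S1=28 S2=28 S3=9 S4=21 blocked=[]
Op 5: conn=30 S1=28 S2=28 S3=9 S4=13 blocked=[]
Op 6: conn=17 S1=28 S2=28 S3=9 S4=0 blocked=[4]
Op 7: conn=2 S1=28 S2=28 S3=9 S4=-15 blocked=[4]
Op 8: conn=32 S1=28 S2=28 S3=9 S4=-15 blocked=[4]

Answer: S4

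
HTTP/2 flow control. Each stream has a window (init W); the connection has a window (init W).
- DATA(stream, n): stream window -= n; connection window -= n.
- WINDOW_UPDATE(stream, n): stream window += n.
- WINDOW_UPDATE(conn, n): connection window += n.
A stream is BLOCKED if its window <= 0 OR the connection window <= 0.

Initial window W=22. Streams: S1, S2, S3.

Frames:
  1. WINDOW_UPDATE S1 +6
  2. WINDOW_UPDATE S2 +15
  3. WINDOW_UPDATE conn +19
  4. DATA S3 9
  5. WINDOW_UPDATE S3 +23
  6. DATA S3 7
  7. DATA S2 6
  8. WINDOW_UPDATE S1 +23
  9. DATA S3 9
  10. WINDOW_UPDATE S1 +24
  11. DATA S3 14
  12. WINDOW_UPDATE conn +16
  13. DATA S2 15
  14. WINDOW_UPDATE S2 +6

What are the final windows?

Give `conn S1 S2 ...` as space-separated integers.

Op 1: conn=22 S1=28 S2=22 S3=22 blocked=[]
Op 2: conn=22 S1=28 S2=37 S3=22 blocked=[]
Op 3: conn=41 S1=28 S2=37 S3=22 blocked=[]
Op 4: conn=32 S1=28 S2=37 S3=13 blocked=[]
Op 5: conn=32 S1=28 S2=37 S3=36 blocked=[]
Op 6: conn=25 S1=28 S2=37 S3=29 blocked=[]
Op 7: conn=19 S1=28 S2=31 S3=29 blocked=[]
Op 8: conn=19 S1=51 S2=31 S3=29 blocked=[]
Op 9: conn=10 S1=51 S2=31 S3=20 blocked=[]
Op 10: conn=10 S1=75 S2=31 S3=20 blocked=[]
Op 11: conn=-4 S1=75 S2=31 S3=6 blocked=[1, 2, 3]
Op 12: conn=12 S1=75 S2=31 S3=6 blocked=[]
Op 13: conn=-3 S1=75 S2=16 S3=6 blocked=[1, 2, 3]
Op 14: conn=-3 S1=75 S2=22 S3=6 blocked=[1, 2, 3]

Answer: -3 75 22 6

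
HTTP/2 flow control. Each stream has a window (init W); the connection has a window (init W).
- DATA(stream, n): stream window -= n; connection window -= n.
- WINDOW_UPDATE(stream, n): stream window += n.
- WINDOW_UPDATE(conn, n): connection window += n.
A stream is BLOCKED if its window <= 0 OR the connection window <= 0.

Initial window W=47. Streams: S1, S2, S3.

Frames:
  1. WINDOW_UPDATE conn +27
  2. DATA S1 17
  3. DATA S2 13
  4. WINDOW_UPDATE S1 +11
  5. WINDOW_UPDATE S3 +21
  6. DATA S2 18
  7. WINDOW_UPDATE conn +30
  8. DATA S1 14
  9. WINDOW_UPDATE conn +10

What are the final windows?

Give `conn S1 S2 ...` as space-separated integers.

Answer: 52 27 16 68

Derivation:
Op 1: conn=74 S1=47 S2=47 S3=47 blocked=[]
Op 2: conn=57 S1=30 S2=47 S3=47 blocked=[]
Op 3: conn=44 S1=30 S2=34 S3=47 blocked=[]
Op 4: conn=44 S1=41 S2=34 S3=47 blocked=[]
Op 5: conn=44 S1=41 S2=34 S3=68 blocked=[]
Op 6: conn=26 S1=41 S2=16 S3=68 blocked=[]
Op 7: conn=56 S1=41 S2=16 S3=68 blocked=[]
Op 8: conn=42 S1=27 S2=16 S3=68 blocked=[]
Op 9: conn=52 S1=27 S2=16 S3=68 blocked=[]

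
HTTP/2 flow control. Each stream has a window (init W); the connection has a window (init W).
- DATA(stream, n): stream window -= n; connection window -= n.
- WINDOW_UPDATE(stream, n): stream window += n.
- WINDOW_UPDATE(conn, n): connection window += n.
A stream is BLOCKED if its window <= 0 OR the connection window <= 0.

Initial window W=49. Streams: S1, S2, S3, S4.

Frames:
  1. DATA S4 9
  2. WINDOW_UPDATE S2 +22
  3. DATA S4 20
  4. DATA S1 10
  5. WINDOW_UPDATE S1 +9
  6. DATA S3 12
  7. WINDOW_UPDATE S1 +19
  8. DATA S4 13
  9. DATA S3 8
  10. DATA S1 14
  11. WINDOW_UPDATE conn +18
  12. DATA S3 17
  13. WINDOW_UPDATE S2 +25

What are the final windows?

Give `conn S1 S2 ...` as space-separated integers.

Answer: -36 53 96 12 7

Derivation:
Op 1: conn=40 S1=49 S2=49 S3=49 S4=40 blocked=[]
Op 2: conn=40 S1=49 S2=71 S3=49 S4=40 blocked=[]
Op 3: conn=20 S1=49 S2=71 S3=49 S4=20 blocked=[]
Op 4: conn=10 S1=39 S2=71 S3=49 S4=20 blocked=[]
Op 5: conn=10 S1=48 S2=71 S3=49 S4=20 blocked=[]
Op 6: conn=-2 S1=48 S2=71 S3=37 S4=20 blocked=[1, 2, 3, 4]
Op 7: conn=-2 S1=67 S2=71 S3=37 S4=20 blocked=[1, 2, 3, 4]
Op 8: conn=-15 S1=67 S2=71 S3=37 S4=7 blocked=[1, 2, 3, 4]
Op 9: conn=-23 S1=67 S2=71 S3=29 S4=7 blocked=[1, 2, 3, 4]
Op 10: conn=-37 S1=53 S2=71 S3=29 S4=7 blocked=[1, 2, 3, 4]
Op 11: conn=-19 S1=53 S2=71 S3=29 S4=7 blocked=[1, 2, 3, 4]
Op 12: conn=-36 S1=53 S2=71 S3=12 S4=7 blocked=[1, 2, 3, 4]
Op 13: conn=-36 S1=53 S2=96 S3=12 S4=7 blocked=[1, 2, 3, 4]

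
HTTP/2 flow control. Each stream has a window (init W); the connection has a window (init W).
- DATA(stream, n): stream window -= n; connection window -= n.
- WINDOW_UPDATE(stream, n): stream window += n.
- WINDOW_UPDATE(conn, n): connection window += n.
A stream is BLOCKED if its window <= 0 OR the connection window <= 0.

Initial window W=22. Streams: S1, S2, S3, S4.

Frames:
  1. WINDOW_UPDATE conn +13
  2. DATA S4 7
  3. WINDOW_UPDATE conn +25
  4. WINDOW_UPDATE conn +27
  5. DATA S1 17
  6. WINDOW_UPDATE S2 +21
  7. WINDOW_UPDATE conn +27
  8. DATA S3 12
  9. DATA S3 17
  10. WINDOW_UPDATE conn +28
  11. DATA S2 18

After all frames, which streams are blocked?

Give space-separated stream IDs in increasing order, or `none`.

Op 1: conn=35 S1=22 S2=22 S3=22 S4=22 blocked=[]
Op 2: conn=28 S1=22 S2=22 S3=22 S4=15 blocked=[]
Op 3: conn=53 S1=22 S2=22 S3=22 S4=15 blocked=[]
Op 4: conn=80 S1=22 S2=22 S3=22 S4=15 blocked=[]
Op 5: conn=63 S1=5 S2=22 S3=22 S4=15 blocked=[]
Op 6: conn=63 S1=5 S2=43 S3=22 S4=15 blocked=[]
Op 7: conn=90 S1=5 S2=43 S3=22 S4=15 blocked=[]
Op 8: conn=78 S1=5 S2=43 S3=10 S4=15 blocked=[]
Op 9: conn=61 S1=5 S2=43 S3=-7 S4=15 blocked=[3]
Op 10: conn=89 S1=5 S2=43 S3=-7 S4=15 blocked=[3]
Op 11: conn=71 S1=5 S2=25 S3=-7 S4=15 blocked=[3]

Answer: S3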